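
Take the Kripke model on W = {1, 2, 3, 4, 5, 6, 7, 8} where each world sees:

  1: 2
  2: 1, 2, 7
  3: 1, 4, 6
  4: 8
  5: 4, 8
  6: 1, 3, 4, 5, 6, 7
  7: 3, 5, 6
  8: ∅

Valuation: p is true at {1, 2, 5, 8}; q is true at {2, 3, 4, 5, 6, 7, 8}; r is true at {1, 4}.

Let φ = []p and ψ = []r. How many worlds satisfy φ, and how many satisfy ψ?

3 and 1

For []p:
1: successors {2}; p there: 2:T. ✓
2: successors {1, 2, 7}; p there: 1:T, 2:T, 7:F. ✗
3: successors {1, 4, 6}; p there: 1:T, 4:F, 6:F. ✗
4: successors {8}; p there: 8:T. ✓
5: successors {4, 8}; p there: 4:F, 8:T. ✗
6: successors {1, 3, 4, 5, 6, 7}; p there: 1:T, 3:F, 4:F, 5:T, 6:F, 7:F. ✗
7: successors {3, 5, 6}; p there: 3:F, 5:T, 6:F. ✗
8: no successors, so []p holds vacuously. ✓
— 3 worlds.
For []r:
1: successors {2}; r there: 2:F. ✗
2: successors {1, 2, 7}; r there: 1:T, 2:F, 7:F. ✗
3: successors {1, 4, 6}; r there: 1:T, 4:T, 6:F. ✗
4: successors {8}; r there: 8:F. ✗
5: successors {4, 8}; r there: 4:T, 8:F. ✗
6: successors {1, 3, 4, 5, 6, 7}; r there: 1:T, 3:F, 4:T, 5:F, 6:F, 7:F. ✗
7: successors {3, 5, 6}; r there: 3:F, 5:F, 6:F. ✗
8: no successors, so []r holds vacuously. ✓
— 1 world.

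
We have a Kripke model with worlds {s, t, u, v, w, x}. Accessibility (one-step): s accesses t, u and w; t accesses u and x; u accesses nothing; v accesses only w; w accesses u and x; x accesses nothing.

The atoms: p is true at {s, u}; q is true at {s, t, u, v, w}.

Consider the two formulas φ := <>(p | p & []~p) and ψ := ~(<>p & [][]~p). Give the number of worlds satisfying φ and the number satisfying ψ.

3 and 4

For <>(p | p & []~p):
s: successors {t, u, w}; p | p & []~p there: t:F, u:T, w:F. ✓
t: successors {u, x}; p | p & []~p there: u:T, x:F. ✓
u: no successors, so <>(p | p & []~p) fails. ✗
v: successors {w}; p | p & []~p there: w:F. ✗
w: successors {u, x}; p | p & []~p there: u:T, x:F. ✓
x: no successors, so <>(p | p & []~p) fails. ✗
— 3 worlds.
For ~(<>p & [][]~p):
s: <>p & [][]~p is F. ✓
t: <>p & [][]~p is T. ✗
u: <>p & [][]~p is F. ✓
v: <>p & [][]~p is F. ✓
w: <>p & [][]~p is T. ✗
x: <>p & [][]~p is F. ✓
— 4 worlds.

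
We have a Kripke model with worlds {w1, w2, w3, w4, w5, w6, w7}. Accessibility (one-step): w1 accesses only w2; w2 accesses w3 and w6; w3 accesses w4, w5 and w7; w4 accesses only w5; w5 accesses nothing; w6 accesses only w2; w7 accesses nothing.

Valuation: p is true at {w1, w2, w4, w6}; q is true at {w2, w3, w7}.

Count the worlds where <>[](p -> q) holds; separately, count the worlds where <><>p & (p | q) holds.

3 and 3

For <>[](p -> q):
w1: successors {w2}; [](p -> q) there: w2:F. ✗
w2: successors {w3, w6}; [](p -> q) there: w3:F, w6:T. ✓
w3: successors {w4, w5, w7}; [](p -> q) there: w4:T, w5:T, w7:T. ✓
w4: successors {w5}; [](p -> q) there: w5:T. ✓
w5: no successors, so <>[](p -> q) fails. ✗
w6: successors {w2}; [](p -> q) there: w2:F. ✗
w7: no successors, so <>[](p -> q) fails. ✗
— 3 worlds.
For <><>p & (p | q):
w1: <><>p is T, p | q is T. ✓
w2: <><>p is T, p | q is T. ✓
w3: <><>p is F, p | q is T. ✗
w4: <><>p is F, p | q is T. ✗
w5: <><>p is F, p | q is F. ✗
w6: <><>p is T, p | q is T. ✓
w7: <><>p is F, p | q is T. ✗
— 3 worlds.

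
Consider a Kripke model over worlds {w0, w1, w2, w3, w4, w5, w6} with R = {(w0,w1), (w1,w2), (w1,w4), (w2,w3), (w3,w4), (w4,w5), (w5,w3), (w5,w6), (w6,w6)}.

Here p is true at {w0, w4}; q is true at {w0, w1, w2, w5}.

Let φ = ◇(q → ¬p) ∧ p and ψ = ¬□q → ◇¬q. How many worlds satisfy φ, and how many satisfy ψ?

For ◇(q → ¬p) ∧ p:
w0: ◇(q → ¬p) is T, p is T. ✓
w1: ◇(q → ¬p) is T, p is F. ✗
w2: ◇(q → ¬p) is T, p is F. ✗
w3: ◇(q → ¬p) is T, p is F. ✗
w4: ◇(q → ¬p) is T, p is T. ✓
w5: ◇(q → ¬p) is T, p is F. ✗
w6: ◇(q → ¬p) is T, p is F. ✗
— 2 worlds.
For ¬□q → ◇¬q:
w0: ¬□q is F, ◇¬q is F. ✓
w1: ¬□q is T, ◇¬q is T. ✓
w2: ¬□q is T, ◇¬q is T. ✓
w3: ¬□q is T, ◇¬q is T. ✓
w4: ¬□q is F, ◇¬q is F. ✓
w5: ¬□q is T, ◇¬q is T. ✓
w6: ¬□q is T, ◇¬q is T. ✓
— 7 worlds.

2 and 7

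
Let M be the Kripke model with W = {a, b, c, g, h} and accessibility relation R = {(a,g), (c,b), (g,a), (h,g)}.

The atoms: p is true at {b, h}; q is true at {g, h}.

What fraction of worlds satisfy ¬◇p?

a: ◇p is F. ✓
b: ◇p is F. ✓
c: ◇p is T. ✗
g: ◇p is F. ✓
h: ◇p is F. ✓
That's 4 of 5 worlds, so 4/5.

4/5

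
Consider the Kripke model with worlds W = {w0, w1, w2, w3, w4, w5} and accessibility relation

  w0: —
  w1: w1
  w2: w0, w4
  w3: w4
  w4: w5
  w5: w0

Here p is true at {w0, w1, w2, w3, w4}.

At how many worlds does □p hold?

w0: no successors, so □p holds vacuously. ✓
w1: successors {w1}; p there: w1:T. ✓
w2: successors {w0, w4}; p there: w0:T, w4:T. ✓
w3: successors {w4}; p there: w4:T. ✓
w4: successors {w5}; p there: w5:F. ✗
w5: successors {w0}; p there: w0:T. ✓
Satisfying worlds: {w0, w1, w2, w3, w5}.

5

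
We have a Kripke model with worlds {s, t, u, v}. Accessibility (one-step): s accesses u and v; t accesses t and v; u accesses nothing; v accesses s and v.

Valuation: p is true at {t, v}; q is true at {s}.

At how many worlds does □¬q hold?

3

s: successors {u, v}; ¬q there: u:T, v:T. ✓
t: successors {t, v}; ¬q there: t:T, v:T. ✓
u: no successors, so □¬q holds vacuously. ✓
v: successors {s, v}; ¬q there: s:F, v:T. ✗
Satisfying worlds: {s, t, u}.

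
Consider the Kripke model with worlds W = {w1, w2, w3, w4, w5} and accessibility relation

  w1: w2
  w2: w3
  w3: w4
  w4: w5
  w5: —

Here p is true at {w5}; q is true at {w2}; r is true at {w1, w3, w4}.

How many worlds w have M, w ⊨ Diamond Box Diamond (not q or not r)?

w1: successors {w2}; Box Diamond (not q or not r) there: w2:T. ✓
w2: successors {w3}; Box Diamond (not q or not r) there: w3:T. ✓
w3: successors {w4}; Box Diamond (not q or not r) there: w4:F. ✗
w4: successors {w5}; Box Diamond (not q or not r) there: w5:T. ✓
w5: no successors, so Diamond Box Diamond (not q or not r) fails. ✗
Satisfying worlds: {w1, w2, w4}.

3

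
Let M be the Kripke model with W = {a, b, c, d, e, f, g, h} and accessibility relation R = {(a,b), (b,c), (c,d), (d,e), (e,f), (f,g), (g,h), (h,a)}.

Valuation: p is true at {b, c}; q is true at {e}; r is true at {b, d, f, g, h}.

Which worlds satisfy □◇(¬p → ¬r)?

a: successors {b}; ◇(¬p → ¬r) there: b:T. ✓
b: successors {c}; ◇(¬p → ¬r) there: c:F. ✗
c: successors {d}; ◇(¬p → ¬r) there: d:T. ✓
d: successors {e}; ◇(¬p → ¬r) there: e:F. ✗
e: successors {f}; ◇(¬p → ¬r) there: f:F. ✗
f: successors {g}; ◇(¬p → ¬r) there: g:F. ✗
g: successors {h}; ◇(¬p → ¬r) there: h:T. ✓
h: successors {a}; ◇(¬p → ¬r) there: a:T. ✓

{a, c, g, h}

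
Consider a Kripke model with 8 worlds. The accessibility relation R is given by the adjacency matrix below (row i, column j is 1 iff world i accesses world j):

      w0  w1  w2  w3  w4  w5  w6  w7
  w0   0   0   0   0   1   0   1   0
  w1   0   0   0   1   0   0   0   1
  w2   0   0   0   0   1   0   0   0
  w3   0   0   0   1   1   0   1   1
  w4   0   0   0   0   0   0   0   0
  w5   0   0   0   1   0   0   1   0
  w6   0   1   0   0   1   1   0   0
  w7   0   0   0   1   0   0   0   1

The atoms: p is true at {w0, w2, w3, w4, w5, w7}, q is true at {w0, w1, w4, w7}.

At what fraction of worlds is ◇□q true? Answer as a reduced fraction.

w0: successors {w4, w6}; □q there: w4:T, w6:F. ✓
w1: successors {w3, w7}; □q there: w3:F, w7:F. ✗
w2: successors {w4}; □q there: w4:T. ✓
w3: successors {w3, w4, w6, w7}; □q there: w3:F, w4:T, w6:F, w7:F. ✓
w4: no successors, so ◇□q fails. ✗
w5: successors {w3, w6}; □q there: w3:F, w6:F. ✗
w6: successors {w1, w4, w5}; □q there: w1:F, w4:T, w5:F. ✓
w7: successors {w3, w7}; □q there: w3:F, w7:F. ✗
That's 4 of 8 worlds, so 4/8 = 1/2.

1/2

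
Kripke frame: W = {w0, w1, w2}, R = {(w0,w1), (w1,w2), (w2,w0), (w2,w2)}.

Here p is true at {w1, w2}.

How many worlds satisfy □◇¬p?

1

w0: successors {w1}; ◇¬p there: w1:F. ✗
w1: successors {w2}; ◇¬p there: w2:T. ✓
w2: successors {w0, w2}; ◇¬p there: w0:F, w2:T. ✗
Satisfying worlds: {w1}.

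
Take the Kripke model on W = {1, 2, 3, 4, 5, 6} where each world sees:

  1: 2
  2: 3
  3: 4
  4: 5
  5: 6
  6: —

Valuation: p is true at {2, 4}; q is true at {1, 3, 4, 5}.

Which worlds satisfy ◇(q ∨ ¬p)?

{2, 3, 4, 5}

1: successors {2}; q ∨ ¬p there: 2:F. ✗
2: successors {3}; q ∨ ¬p there: 3:T. ✓
3: successors {4}; q ∨ ¬p there: 4:T. ✓
4: successors {5}; q ∨ ¬p there: 5:T. ✓
5: successors {6}; q ∨ ¬p there: 6:T. ✓
6: no successors, so ◇(q ∨ ¬p) fails. ✗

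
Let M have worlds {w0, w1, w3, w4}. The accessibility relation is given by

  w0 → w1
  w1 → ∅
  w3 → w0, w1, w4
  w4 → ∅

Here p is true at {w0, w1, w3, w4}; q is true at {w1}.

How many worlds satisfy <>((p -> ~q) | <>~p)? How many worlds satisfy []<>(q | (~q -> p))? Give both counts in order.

For <>((p -> ~q) | <>~p):
w0: successors {w1}; (p -> ~q) | <>~p there: w1:F. ✗
w1: no successors, so <>((p -> ~q) | <>~p) fails. ✗
w3: successors {w0, w1, w4}; (p -> ~q) | <>~p there: w0:T, w1:F, w4:T. ✓
w4: no successors, so <>((p -> ~q) | <>~p) fails. ✗
— 1 world.
For []<>(q | (~q -> p)):
w0: successors {w1}; <>(q | (~q -> p)) there: w1:F. ✗
w1: no successors, so []<>(q | (~q -> p)) holds vacuously. ✓
w3: successors {w0, w1, w4}; <>(q | (~q -> p)) there: w0:T, w1:F, w4:F. ✗
w4: no successors, so []<>(q | (~q -> p)) holds vacuously. ✓
— 2 worlds.

1 and 2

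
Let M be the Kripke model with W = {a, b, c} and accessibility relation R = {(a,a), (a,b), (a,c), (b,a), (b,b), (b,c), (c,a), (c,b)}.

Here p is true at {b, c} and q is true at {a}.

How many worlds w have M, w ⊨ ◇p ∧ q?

1

a: ◇p is T, q is T. ✓
b: ◇p is T, q is F. ✗
c: ◇p is T, q is F. ✗
Satisfying worlds: {a}.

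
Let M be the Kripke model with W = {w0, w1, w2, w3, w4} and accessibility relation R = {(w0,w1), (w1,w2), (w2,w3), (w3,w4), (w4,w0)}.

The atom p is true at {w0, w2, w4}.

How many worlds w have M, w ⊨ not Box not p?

3

w0: Box not p is T. ✗
w1: Box not p is F. ✓
w2: Box not p is T. ✗
w3: Box not p is F. ✓
w4: Box not p is F. ✓
Satisfying worlds: {w1, w3, w4}.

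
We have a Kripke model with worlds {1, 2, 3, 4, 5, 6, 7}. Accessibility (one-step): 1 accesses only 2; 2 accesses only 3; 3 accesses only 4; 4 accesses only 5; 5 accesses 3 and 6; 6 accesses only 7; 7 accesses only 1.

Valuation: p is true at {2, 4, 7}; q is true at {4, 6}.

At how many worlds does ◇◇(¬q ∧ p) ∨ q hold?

1: ◇◇(¬q ∧ p) is F, q is F. ✗
2: ◇◇(¬q ∧ p) is F, q is F. ✗
3: ◇◇(¬q ∧ p) is F, q is F. ✗
4: ◇◇(¬q ∧ p) is F, q is T. ✓
5: ◇◇(¬q ∧ p) is T, q is F. ✓
6: ◇◇(¬q ∧ p) is F, q is T. ✓
7: ◇◇(¬q ∧ p) is T, q is F. ✓
Satisfying worlds: {4, 5, 6, 7}.

4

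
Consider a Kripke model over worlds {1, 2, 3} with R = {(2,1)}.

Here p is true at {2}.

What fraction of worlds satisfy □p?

2/3

1: no successors, so □p holds vacuously. ✓
2: successors {1}; p there: 1:F. ✗
3: no successors, so □p holds vacuously. ✓
That's 2 of 3 worlds, so 2/3.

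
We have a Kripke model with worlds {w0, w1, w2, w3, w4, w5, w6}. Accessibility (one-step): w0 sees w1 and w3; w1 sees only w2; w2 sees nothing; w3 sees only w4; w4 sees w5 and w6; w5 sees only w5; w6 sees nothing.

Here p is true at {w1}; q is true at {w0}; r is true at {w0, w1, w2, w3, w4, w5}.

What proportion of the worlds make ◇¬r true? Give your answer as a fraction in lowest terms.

w0: successors {w1, w3}; ¬r there: w1:F, w3:F. ✗
w1: successors {w2}; ¬r there: w2:F. ✗
w2: no successors, so ◇¬r fails. ✗
w3: successors {w4}; ¬r there: w4:F. ✗
w4: successors {w5, w6}; ¬r there: w5:F, w6:T. ✓
w5: successors {w5}; ¬r there: w5:F. ✗
w6: no successors, so ◇¬r fails. ✗
That's 1 of 7 worlds, so 1/7.

1/7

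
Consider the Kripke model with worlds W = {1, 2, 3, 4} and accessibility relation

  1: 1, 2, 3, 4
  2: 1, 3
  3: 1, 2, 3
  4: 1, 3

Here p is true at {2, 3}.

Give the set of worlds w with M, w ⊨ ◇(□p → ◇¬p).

{1, 2, 3, 4}

1: successors {1, 2, 3, 4}; □p → ◇¬p there: 1:T, 2:T, 3:T, 4:T. ✓
2: successors {1, 3}; □p → ◇¬p there: 1:T, 3:T. ✓
3: successors {1, 2, 3}; □p → ◇¬p there: 1:T, 2:T, 3:T. ✓
4: successors {1, 3}; □p → ◇¬p there: 1:T, 3:T. ✓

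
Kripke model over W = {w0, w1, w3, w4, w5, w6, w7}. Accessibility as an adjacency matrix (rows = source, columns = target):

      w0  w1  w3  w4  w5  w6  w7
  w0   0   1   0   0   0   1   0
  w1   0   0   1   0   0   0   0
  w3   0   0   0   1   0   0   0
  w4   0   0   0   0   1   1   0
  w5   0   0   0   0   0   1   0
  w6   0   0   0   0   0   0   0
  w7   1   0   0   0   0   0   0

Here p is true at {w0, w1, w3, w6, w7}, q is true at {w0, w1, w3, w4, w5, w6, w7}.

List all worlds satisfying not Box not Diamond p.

w0: Box not Diamond p is F. ✓
w1: Box not Diamond p is T. ✗
w3: Box not Diamond p is F. ✓
w4: Box not Diamond p is F. ✓
w5: Box not Diamond p is T. ✗
w6: Box not Diamond p is T. ✗
w7: Box not Diamond p is F. ✓

{w0, w3, w4, w7}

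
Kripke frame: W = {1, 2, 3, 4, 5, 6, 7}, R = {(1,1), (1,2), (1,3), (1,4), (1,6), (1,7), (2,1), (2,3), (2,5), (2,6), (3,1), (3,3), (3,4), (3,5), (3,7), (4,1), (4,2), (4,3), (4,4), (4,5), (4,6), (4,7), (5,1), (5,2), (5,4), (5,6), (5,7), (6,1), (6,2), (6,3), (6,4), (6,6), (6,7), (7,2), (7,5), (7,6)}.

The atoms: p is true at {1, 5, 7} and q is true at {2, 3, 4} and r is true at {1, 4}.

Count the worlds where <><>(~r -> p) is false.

1: successors {1, 2, 3, 4, 6, 7}; <>(~r -> p) there: 1:T, 2:T, 3:T, 4:T, 6:T, 7:T. ✓
2: successors {1, 3, 5, 6}; <>(~r -> p) there: 1:T, 3:T, 5:T, 6:T. ✓
3: successors {1, 3, 4, 5, 7}; <>(~r -> p) there: 1:T, 3:T, 4:T, 5:T, 7:T. ✓
4: successors {1, 2, 3, 4, 5, 6, 7}; <>(~r -> p) there: 1:T, 2:T, 3:T, 4:T, 5:T, 6:T, 7:T. ✓
5: successors {1, 2, 4, 6, 7}; <>(~r -> p) there: 1:T, 2:T, 4:T, 6:T, 7:T. ✓
6: successors {1, 2, 3, 4, 6, 7}; <>(~r -> p) there: 1:T, 2:T, 3:T, 4:T, 6:T, 7:T. ✓
7: successors {2, 5, 6}; <>(~r -> p) there: 2:T, 5:T, 6:T. ✓
Satisfying worlds: {1, 2, 3, 4, 5, 6, 7}.
So <><>(~r -> p) fails at the other 0 worlds.

0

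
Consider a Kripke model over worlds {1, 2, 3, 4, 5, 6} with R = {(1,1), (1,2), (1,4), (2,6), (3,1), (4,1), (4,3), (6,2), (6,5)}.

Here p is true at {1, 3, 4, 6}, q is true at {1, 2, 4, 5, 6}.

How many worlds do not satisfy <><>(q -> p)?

1: successors {1, 2, 4}; <>(q -> p) there: 1:T, 2:T, 4:T. ✓
2: successors {6}; <>(q -> p) there: 6:F. ✗
3: successors {1}; <>(q -> p) there: 1:T. ✓
4: successors {1, 3}; <>(q -> p) there: 1:T, 3:T. ✓
5: no successors, so <><>(q -> p) fails. ✗
6: successors {2, 5}; <>(q -> p) there: 2:T, 5:F. ✓
Satisfying worlds: {1, 3, 4, 6}.
So <><>(q -> p) fails at the other 2 worlds.

2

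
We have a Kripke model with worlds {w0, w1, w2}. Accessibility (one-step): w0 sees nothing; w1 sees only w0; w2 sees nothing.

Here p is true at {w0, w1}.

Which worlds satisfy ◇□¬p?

w0: no successors, so ◇□¬p fails. ✗
w1: successors {w0}; □¬p there: w0:T. ✓
w2: no successors, so ◇□¬p fails. ✗

{w1}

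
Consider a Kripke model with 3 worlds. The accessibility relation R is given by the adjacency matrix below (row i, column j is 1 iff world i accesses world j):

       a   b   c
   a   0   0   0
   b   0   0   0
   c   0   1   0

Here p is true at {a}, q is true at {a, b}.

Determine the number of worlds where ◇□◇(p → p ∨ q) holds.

1

a: no successors, so ◇□◇(p → p ∨ q) fails. ✗
b: no successors, so ◇□◇(p → p ∨ q) fails. ✗
c: successors {b}; □◇(p → p ∨ q) there: b:T. ✓
Satisfying worlds: {c}.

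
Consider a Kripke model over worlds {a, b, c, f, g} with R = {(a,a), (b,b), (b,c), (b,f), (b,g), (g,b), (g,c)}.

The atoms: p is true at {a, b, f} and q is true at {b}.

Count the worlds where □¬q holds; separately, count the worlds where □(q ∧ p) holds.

For □¬q:
a: successors {a}; ¬q there: a:T. ✓
b: successors {b, c, f, g}; ¬q there: b:F, c:T, f:T, g:T. ✗
c: no successors, so □¬q holds vacuously. ✓
f: no successors, so □¬q holds vacuously. ✓
g: successors {b, c}; ¬q there: b:F, c:T. ✗
— 3 worlds.
For □(q ∧ p):
a: successors {a}; q ∧ p there: a:F. ✗
b: successors {b, c, f, g}; q ∧ p there: b:T, c:F, f:F, g:F. ✗
c: no successors, so □(q ∧ p) holds vacuously. ✓
f: no successors, so □(q ∧ p) holds vacuously. ✓
g: successors {b, c}; q ∧ p there: b:T, c:F. ✗
— 2 worlds.

3 and 2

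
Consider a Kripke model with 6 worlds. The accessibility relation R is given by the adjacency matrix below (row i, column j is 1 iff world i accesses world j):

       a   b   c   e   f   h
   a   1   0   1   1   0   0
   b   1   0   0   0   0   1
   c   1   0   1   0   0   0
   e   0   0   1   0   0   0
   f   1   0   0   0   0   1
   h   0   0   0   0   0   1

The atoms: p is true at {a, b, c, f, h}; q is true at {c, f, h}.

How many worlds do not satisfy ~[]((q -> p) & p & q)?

2

a: []((q -> p) & p & q) is F. ✓
b: []((q -> p) & p & q) is F. ✓
c: []((q -> p) & p & q) is F. ✓
e: []((q -> p) & p & q) is T. ✗
f: []((q -> p) & p & q) is F. ✓
h: []((q -> p) & p & q) is T. ✗
Satisfying worlds: {a, b, c, f}.
So ~[]((q -> p) & p & q) fails at the other 2 worlds.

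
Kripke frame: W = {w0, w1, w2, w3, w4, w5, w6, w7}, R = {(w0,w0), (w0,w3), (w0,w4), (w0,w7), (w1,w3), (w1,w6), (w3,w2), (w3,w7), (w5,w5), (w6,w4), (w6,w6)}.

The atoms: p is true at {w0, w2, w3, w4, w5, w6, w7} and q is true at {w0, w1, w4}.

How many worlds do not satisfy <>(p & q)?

w0: successors {w0, w3, w4, w7}; p & q there: w0:T, w3:F, w4:T, w7:F. ✓
w1: successors {w3, w6}; p & q there: w3:F, w6:F. ✗
w2: no successors, so <>(p & q) fails. ✗
w3: successors {w2, w7}; p & q there: w2:F, w7:F. ✗
w4: no successors, so <>(p & q) fails. ✗
w5: successors {w5}; p & q there: w5:F. ✗
w6: successors {w4, w6}; p & q there: w4:T, w6:F. ✓
w7: no successors, so <>(p & q) fails. ✗
Satisfying worlds: {w0, w6}.
So <>(p & q) fails at the other 6 worlds.

6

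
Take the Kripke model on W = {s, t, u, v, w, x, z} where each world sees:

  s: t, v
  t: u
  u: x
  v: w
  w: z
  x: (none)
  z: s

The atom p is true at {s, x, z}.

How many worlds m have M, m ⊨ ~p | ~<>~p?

s: ~p is F, ~<>~p is F. ✗
t: ~p is T, ~<>~p is F. ✓
u: ~p is T, ~<>~p is T. ✓
v: ~p is T, ~<>~p is F. ✓
w: ~p is T, ~<>~p is T. ✓
x: ~p is F, ~<>~p is T. ✓
z: ~p is F, ~<>~p is T. ✓
Satisfying worlds: {t, u, v, w, x, z}.

6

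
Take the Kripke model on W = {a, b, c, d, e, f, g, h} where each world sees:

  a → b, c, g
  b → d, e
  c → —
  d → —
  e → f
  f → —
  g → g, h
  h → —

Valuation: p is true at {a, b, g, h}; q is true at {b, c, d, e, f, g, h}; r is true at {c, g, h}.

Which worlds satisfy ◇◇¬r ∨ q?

{a, b, c, d, e, f, g, h}

a: ◇◇¬r is T, q is F. ✓
b: ◇◇¬r is T, q is T. ✓
c: ◇◇¬r is F, q is T. ✓
d: ◇◇¬r is F, q is T. ✓
e: ◇◇¬r is F, q is T. ✓
f: ◇◇¬r is F, q is T. ✓
g: ◇◇¬r is F, q is T. ✓
h: ◇◇¬r is F, q is T. ✓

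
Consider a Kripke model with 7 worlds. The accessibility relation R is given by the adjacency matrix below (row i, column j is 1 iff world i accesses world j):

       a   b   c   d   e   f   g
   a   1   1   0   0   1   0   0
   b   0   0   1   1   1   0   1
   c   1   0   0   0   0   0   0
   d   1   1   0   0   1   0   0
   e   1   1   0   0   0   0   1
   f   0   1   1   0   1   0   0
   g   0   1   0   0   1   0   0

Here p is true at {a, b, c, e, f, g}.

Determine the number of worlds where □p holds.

a: successors {a, b, e}; p there: a:T, b:T, e:T. ✓
b: successors {c, d, e, g}; p there: c:T, d:F, e:T, g:T. ✗
c: successors {a}; p there: a:T. ✓
d: successors {a, b, e}; p there: a:T, b:T, e:T. ✓
e: successors {a, b, g}; p there: a:T, b:T, g:T. ✓
f: successors {b, c, e}; p there: b:T, c:T, e:T. ✓
g: successors {b, e}; p there: b:T, e:T. ✓
Satisfying worlds: {a, c, d, e, f, g}.

6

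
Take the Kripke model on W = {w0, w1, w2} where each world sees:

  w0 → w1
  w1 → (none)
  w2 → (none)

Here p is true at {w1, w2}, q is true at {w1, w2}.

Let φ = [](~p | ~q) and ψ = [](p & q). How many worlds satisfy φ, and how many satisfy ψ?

2 and 3

For [](~p | ~q):
w0: successors {w1}; ~p | ~q there: w1:F. ✗
w1: no successors, so [](~p | ~q) holds vacuously. ✓
w2: no successors, so [](~p | ~q) holds vacuously. ✓
— 2 worlds.
For [](p & q):
w0: successors {w1}; p & q there: w1:T. ✓
w1: no successors, so [](p & q) holds vacuously. ✓
w2: no successors, so [](p & q) holds vacuously. ✓
— 3 worlds.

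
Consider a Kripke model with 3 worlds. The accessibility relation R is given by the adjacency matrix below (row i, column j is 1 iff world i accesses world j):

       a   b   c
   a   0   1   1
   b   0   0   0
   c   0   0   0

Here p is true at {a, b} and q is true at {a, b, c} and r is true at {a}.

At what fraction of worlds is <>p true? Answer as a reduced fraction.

1/3

a: successors {b, c}; p there: b:T, c:F. ✓
b: no successors, so <>p fails. ✗
c: no successors, so <>p fails. ✗
That's 1 of 3 worlds, so 1/3.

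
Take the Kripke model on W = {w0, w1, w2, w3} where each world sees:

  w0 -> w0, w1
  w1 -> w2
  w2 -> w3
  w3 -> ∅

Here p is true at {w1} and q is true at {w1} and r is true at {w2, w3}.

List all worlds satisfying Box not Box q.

{w0, w1, w3}

w0: successors {w0, w1}; not Box q there: w0:T, w1:T. ✓
w1: successors {w2}; not Box q there: w2:T. ✓
w2: successors {w3}; not Box q there: w3:F. ✗
w3: no successors, so Box not Box q holds vacuously. ✓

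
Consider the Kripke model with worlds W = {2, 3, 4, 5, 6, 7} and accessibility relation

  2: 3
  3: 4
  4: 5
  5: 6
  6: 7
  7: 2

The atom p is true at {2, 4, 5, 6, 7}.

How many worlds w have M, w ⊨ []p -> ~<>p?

2: []p is F, ~<>p is T. ✓
3: []p is T, ~<>p is F. ✗
4: []p is T, ~<>p is F. ✗
5: []p is T, ~<>p is F. ✗
6: []p is T, ~<>p is F. ✗
7: []p is T, ~<>p is F. ✗
Satisfying worlds: {2}.

1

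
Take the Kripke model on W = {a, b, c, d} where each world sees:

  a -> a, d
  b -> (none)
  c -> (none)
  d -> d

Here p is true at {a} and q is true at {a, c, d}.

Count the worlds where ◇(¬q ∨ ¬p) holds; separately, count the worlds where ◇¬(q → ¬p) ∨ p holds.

For ◇(¬q ∨ ¬p):
a: successors {a, d}; ¬q ∨ ¬p there: a:F, d:T. ✓
b: no successors, so ◇(¬q ∨ ¬p) fails. ✗
c: no successors, so ◇(¬q ∨ ¬p) fails. ✗
d: successors {d}; ¬q ∨ ¬p there: d:T. ✓
— 2 worlds.
For ◇¬(q → ¬p) ∨ p:
a: ◇¬(q → ¬p) is T, p is T. ✓
b: ◇¬(q → ¬p) is F, p is F. ✗
c: ◇¬(q → ¬p) is F, p is F. ✗
d: ◇¬(q → ¬p) is F, p is F. ✗
— 1 world.

2 and 1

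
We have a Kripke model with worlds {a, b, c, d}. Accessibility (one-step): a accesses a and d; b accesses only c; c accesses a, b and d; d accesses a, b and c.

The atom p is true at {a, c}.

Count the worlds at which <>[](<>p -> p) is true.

2

a: successors {a, d}; [](<>p -> p) there: a:F, d:F. ✗
b: successors {c}; [](<>p -> p) there: c:F. ✗
c: successors {a, b, d}; [](<>p -> p) there: a:F, b:T, d:F. ✓
d: successors {a, b, c}; [](<>p -> p) there: a:F, b:T, c:F. ✓
Satisfying worlds: {c, d}.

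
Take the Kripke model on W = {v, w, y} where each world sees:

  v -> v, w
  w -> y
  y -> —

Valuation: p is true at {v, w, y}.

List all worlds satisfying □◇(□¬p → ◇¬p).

v: successors {v, w}; ◇(□¬p → ◇¬p) there: v:T, w:F. ✗
w: successors {y}; ◇(□¬p → ◇¬p) there: y:F. ✗
y: no successors, so □◇(□¬p → ◇¬p) holds vacuously. ✓

{y}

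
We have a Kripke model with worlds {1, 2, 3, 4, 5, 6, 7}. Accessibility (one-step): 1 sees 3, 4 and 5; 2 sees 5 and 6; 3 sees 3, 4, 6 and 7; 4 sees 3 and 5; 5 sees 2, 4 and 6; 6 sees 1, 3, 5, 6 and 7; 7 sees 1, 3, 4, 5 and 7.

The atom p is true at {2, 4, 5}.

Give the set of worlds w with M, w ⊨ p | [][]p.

{2, 4, 5}

1: p is F, [][]p is F. ✗
2: p is T, [][]p is F. ✓
3: p is F, [][]p is F. ✗
4: p is T, [][]p is F. ✓
5: p is T, [][]p is F. ✓
6: p is F, [][]p is F. ✗
7: p is F, [][]p is F. ✗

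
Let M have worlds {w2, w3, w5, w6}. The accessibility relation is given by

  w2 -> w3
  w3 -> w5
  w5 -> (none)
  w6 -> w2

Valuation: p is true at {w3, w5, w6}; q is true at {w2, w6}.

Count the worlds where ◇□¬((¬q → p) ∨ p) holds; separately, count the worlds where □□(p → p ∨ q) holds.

For ◇□¬((¬q → p) ∨ p):
w2: successors {w3}; □¬((¬q → p) ∨ p) there: w3:F. ✗
w3: successors {w5}; □¬((¬q → p) ∨ p) there: w5:T. ✓
w5: no successors, so ◇□¬((¬q → p) ∨ p) fails. ✗
w6: successors {w2}; □¬((¬q → p) ∨ p) there: w2:F. ✗
— 1 world.
For □□(p → p ∨ q):
w2: successors {w3}; □(p → p ∨ q) there: w3:T. ✓
w3: successors {w5}; □(p → p ∨ q) there: w5:T. ✓
w5: no successors, so □□(p → p ∨ q) holds vacuously. ✓
w6: successors {w2}; □(p → p ∨ q) there: w2:T. ✓
— 4 worlds.

1 and 4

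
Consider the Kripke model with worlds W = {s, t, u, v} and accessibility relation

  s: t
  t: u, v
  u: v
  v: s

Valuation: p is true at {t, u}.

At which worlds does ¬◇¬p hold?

s: ◇¬p is F. ✓
t: ◇¬p is T. ✗
u: ◇¬p is T. ✗
v: ◇¬p is T. ✗

{s}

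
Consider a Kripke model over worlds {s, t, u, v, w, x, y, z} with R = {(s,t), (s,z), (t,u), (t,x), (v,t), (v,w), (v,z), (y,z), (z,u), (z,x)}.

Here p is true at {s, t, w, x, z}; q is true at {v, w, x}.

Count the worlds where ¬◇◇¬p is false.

s: ◇◇¬p is T. ✗
t: ◇◇¬p is F. ✓
u: ◇◇¬p is F. ✓
v: ◇◇¬p is T. ✗
w: ◇◇¬p is F. ✓
x: ◇◇¬p is F. ✓
y: ◇◇¬p is T. ✗
z: ◇◇¬p is F. ✓
Satisfying worlds: {t, u, w, x, z}.
So ¬◇◇¬p fails at the other 3 worlds.

3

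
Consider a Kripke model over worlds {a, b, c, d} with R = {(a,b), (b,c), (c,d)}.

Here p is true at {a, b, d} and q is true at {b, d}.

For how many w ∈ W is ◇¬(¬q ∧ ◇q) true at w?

2

a: successors {b}; ¬(¬q ∧ ◇q) there: b:T. ✓
b: successors {c}; ¬(¬q ∧ ◇q) there: c:F. ✗
c: successors {d}; ¬(¬q ∧ ◇q) there: d:T. ✓
d: no successors, so ◇¬(¬q ∧ ◇q) fails. ✗
Satisfying worlds: {a, c}.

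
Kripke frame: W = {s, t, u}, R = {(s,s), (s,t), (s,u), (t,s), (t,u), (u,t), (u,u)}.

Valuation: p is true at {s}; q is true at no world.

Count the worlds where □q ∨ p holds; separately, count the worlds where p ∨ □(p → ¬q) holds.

1 and 3

For □q ∨ p:
s: □q is F, p is T. ✓
t: □q is F, p is F. ✗
u: □q is F, p is F. ✗
— 1 world.
For p ∨ □(p → ¬q):
s: p is T, □(p → ¬q) is T. ✓
t: p is F, □(p → ¬q) is T. ✓
u: p is F, □(p → ¬q) is T. ✓
— 3 worlds.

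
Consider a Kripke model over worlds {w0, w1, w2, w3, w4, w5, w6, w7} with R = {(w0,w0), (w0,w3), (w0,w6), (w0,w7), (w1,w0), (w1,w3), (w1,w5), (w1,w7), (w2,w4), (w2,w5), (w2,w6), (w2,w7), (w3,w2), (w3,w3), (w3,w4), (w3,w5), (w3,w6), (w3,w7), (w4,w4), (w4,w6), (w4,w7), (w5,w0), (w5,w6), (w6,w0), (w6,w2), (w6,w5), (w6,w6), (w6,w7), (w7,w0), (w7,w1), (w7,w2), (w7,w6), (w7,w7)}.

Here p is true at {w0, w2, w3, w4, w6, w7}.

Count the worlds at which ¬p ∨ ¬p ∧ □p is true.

w0: ¬p is F, ¬p ∧ □p is F. ✗
w1: ¬p is T, ¬p ∧ □p is F. ✓
w2: ¬p is F, ¬p ∧ □p is F. ✗
w3: ¬p is F, ¬p ∧ □p is F. ✗
w4: ¬p is F, ¬p ∧ □p is F. ✗
w5: ¬p is T, ¬p ∧ □p is T. ✓
w6: ¬p is F, ¬p ∧ □p is F. ✗
w7: ¬p is F, ¬p ∧ □p is F. ✗
Satisfying worlds: {w1, w5}.

2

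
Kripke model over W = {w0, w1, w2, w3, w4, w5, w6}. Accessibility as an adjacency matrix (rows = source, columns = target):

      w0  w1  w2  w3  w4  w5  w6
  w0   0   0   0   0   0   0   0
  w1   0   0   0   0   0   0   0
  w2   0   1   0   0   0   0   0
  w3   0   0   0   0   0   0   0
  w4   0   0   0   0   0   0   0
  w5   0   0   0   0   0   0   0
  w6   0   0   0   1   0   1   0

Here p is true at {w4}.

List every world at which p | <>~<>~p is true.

{w2, w4, w6}

w0: p is F, <>~<>~p is F. ✗
w1: p is F, <>~<>~p is F. ✗
w2: p is F, <>~<>~p is T. ✓
w3: p is F, <>~<>~p is F. ✗
w4: p is T, <>~<>~p is F. ✓
w5: p is F, <>~<>~p is F. ✗
w6: p is F, <>~<>~p is T. ✓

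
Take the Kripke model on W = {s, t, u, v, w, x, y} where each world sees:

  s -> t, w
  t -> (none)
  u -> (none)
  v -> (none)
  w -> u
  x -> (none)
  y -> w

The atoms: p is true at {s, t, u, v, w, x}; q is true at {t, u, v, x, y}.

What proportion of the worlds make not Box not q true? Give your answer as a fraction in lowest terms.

s: Box not q is F. ✓
t: Box not q is T. ✗
u: Box not q is T. ✗
v: Box not q is T. ✗
w: Box not q is F. ✓
x: Box not q is T. ✗
y: Box not q is T. ✗
That's 2 of 7 worlds, so 2/7.

2/7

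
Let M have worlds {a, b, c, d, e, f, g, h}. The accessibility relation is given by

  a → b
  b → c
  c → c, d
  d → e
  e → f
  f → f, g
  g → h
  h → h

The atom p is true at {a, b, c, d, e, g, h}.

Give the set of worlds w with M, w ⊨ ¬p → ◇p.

{a, b, c, d, e, f, g, h}

a: ¬p is F, ◇p is T. ✓
b: ¬p is F, ◇p is T. ✓
c: ¬p is F, ◇p is T. ✓
d: ¬p is F, ◇p is T. ✓
e: ¬p is F, ◇p is F. ✓
f: ¬p is T, ◇p is T. ✓
g: ¬p is F, ◇p is T. ✓
h: ¬p is F, ◇p is T. ✓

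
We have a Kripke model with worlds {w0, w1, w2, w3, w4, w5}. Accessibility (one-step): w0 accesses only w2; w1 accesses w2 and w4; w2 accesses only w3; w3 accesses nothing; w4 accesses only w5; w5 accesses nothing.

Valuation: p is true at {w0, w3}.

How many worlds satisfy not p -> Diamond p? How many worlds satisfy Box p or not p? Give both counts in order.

3 and 5

For not p -> Diamond p:
w0: not p is F, Diamond p is F. ✓
w1: not p is T, Diamond p is F. ✗
w2: not p is T, Diamond p is T. ✓
w3: not p is F, Diamond p is F. ✓
w4: not p is T, Diamond p is F. ✗
w5: not p is T, Diamond p is F. ✗
— 3 worlds.
For Box p or not p:
w0: Box p is F, not p is F. ✗
w1: Box p is F, not p is T. ✓
w2: Box p is T, not p is T. ✓
w3: Box p is T, not p is F. ✓
w4: Box p is F, not p is T. ✓
w5: Box p is T, not p is T. ✓
— 5 worlds.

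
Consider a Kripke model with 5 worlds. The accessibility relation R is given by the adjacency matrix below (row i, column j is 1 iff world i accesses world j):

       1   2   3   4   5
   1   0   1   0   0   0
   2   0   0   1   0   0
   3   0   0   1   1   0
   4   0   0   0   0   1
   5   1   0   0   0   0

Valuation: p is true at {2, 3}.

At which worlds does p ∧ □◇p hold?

{2}

1: p is F, □◇p is T. ✗
2: p is T, □◇p is T. ✓
3: p is T, □◇p is F. ✗
4: p is F, □◇p is F. ✗
5: p is F, □◇p is T. ✗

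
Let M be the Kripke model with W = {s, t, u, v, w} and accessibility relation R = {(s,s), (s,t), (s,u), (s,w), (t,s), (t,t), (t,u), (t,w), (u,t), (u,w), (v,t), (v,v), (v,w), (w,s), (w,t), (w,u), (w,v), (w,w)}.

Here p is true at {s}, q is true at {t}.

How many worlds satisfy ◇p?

3

s: successors {s, t, u, w}; p there: s:T, t:F, u:F, w:F. ✓
t: successors {s, t, u, w}; p there: s:T, t:F, u:F, w:F. ✓
u: successors {t, w}; p there: t:F, w:F. ✗
v: successors {t, v, w}; p there: t:F, v:F, w:F. ✗
w: successors {s, t, u, v, w}; p there: s:T, t:F, u:F, v:F, w:F. ✓
Satisfying worlds: {s, t, w}.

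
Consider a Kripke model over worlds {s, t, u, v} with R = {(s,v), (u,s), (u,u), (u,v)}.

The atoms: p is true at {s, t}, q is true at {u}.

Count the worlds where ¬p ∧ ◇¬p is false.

3

s: ¬p is F, ◇¬p is T. ✗
t: ¬p is F, ◇¬p is F. ✗
u: ¬p is T, ◇¬p is T. ✓
v: ¬p is T, ◇¬p is F. ✗
Satisfying worlds: {u}.
So ¬p ∧ ◇¬p fails at the other 3 worlds.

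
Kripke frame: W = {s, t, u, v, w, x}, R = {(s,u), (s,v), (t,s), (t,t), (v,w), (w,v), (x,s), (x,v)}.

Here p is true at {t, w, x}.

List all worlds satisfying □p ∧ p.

∅

s: □p is F, p is F. ✗
t: □p is F, p is T. ✗
u: □p is T, p is F. ✗
v: □p is T, p is F. ✗
w: □p is F, p is T. ✗
x: □p is F, p is T. ✗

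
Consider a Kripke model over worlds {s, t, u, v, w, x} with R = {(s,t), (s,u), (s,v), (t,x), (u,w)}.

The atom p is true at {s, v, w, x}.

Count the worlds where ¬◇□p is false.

3

s: ◇□p is T. ✗
t: ◇□p is T. ✗
u: ◇□p is T. ✗
v: ◇□p is F. ✓
w: ◇□p is F. ✓
x: ◇□p is F. ✓
Satisfying worlds: {v, w, x}.
So ¬◇□p fails at the other 3 worlds.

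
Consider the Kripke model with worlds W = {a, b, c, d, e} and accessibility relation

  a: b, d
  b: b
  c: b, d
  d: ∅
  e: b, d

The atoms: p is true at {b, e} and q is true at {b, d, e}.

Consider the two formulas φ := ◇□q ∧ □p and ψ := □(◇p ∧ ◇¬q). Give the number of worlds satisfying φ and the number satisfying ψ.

For ◇□q ∧ □p:
a: ◇□q is T, □p is F. ✗
b: ◇□q is T, □p is T. ✓
c: ◇□q is T, □p is F. ✗
d: ◇□q is F, □p is T. ✗
e: ◇□q is T, □p is F. ✗
— 1 world.
For □(◇p ∧ ◇¬q):
a: successors {b, d}; ◇p ∧ ◇¬q there: b:F, d:F. ✗
b: successors {b}; ◇p ∧ ◇¬q there: b:F. ✗
c: successors {b, d}; ◇p ∧ ◇¬q there: b:F, d:F. ✗
d: no successors, so □(◇p ∧ ◇¬q) holds vacuously. ✓
e: successors {b, d}; ◇p ∧ ◇¬q there: b:F, d:F. ✗
— 1 world.

1 and 1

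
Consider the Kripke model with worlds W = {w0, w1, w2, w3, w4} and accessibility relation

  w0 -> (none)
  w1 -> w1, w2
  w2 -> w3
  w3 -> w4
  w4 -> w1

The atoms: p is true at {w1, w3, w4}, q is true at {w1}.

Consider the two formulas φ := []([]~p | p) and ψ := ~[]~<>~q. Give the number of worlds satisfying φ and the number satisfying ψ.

For []([]~p | p):
w0: no successors, so []([]~p | p) holds vacuously. ✓
w1: successors {w1, w2}; []~p | p there: w1:T, w2:F. ✗
w2: successors {w3}; []~p | p there: w3:T. ✓
w3: successors {w4}; []~p | p there: w4:T. ✓
w4: successors {w1}; []~p | p there: w1:T. ✓
— 4 worlds.
For ~[]~<>~q:
w0: []~<>~q is T. ✗
w1: []~<>~q is F. ✓
w2: []~<>~q is F. ✓
w3: []~<>~q is T. ✗
w4: []~<>~q is F. ✓
— 3 worlds.

4 and 3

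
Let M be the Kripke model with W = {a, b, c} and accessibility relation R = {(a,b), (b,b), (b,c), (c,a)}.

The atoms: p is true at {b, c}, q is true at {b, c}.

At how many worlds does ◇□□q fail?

a: successors {b}; □□q there: b:F. ✗
b: successors {b, c}; □□q there: b:F, c:T. ✓
c: successors {a}; □□q there: a:T. ✓
Satisfying worlds: {b, c}.
So ◇□□q fails at the other 1 world.

1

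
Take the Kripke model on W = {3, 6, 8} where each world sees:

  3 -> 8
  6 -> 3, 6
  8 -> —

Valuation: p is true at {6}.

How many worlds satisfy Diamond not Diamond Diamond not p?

2

3: successors {8}; not Diamond Diamond not p there: 8:T. ✓
6: successors {3, 6}; not Diamond Diamond not p there: 3:T, 6:F. ✓
8: no successors, so Diamond not Diamond Diamond not p fails. ✗
Satisfying worlds: {3, 6}.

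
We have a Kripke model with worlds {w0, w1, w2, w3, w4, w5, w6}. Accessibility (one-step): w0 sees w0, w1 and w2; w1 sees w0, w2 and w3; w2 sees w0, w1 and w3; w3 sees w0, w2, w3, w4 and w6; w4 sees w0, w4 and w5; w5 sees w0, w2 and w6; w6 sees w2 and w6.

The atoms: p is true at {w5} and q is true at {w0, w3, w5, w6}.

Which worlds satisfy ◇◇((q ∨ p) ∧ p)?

{w3, w4}

w0: successors {w0, w1, w2}; ◇((q ∨ p) ∧ p) there: w0:F, w1:F, w2:F. ✗
w1: successors {w0, w2, w3}; ◇((q ∨ p) ∧ p) there: w0:F, w2:F, w3:F. ✗
w2: successors {w0, w1, w3}; ◇((q ∨ p) ∧ p) there: w0:F, w1:F, w3:F. ✗
w3: successors {w0, w2, w3, w4, w6}; ◇((q ∨ p) ∧ p) there: w0:F, w2:F, w3:F, w4:T, w6:F. ✓
w4: successors {w0, w4, w5}; ◇((q ∨ p) ∧ p) there: w0:F, w4:T, w5:F. ✓
w5: successors {w0, w2, w6}; ◇((q ∨ p) ∧ p) there: w0:F, w2:F, w6:F. ✗
w6: successors {w2, w6}; ◇((q ∨ p) ∧ p) there: w2:F, w6:F. ✗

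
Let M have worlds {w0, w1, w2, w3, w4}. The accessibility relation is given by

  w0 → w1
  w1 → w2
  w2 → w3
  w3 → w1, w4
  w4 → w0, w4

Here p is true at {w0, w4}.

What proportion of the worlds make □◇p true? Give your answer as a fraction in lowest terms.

1/5

w0: successors {w1}; ◇p there: w1:F. ✗
w1: successors {w2}; ◇p there: w2:F. ✗
w2: successors {w3}; ◇p there: w3:T. ✓
w3: successors {w1, w4}; ◇p there: w1:F, w4:T. ✗
w4: successors {w0, w4}; ◇p there: w0:F, w4:T. ✗
That's 1 of 5 worlds, so 1/5.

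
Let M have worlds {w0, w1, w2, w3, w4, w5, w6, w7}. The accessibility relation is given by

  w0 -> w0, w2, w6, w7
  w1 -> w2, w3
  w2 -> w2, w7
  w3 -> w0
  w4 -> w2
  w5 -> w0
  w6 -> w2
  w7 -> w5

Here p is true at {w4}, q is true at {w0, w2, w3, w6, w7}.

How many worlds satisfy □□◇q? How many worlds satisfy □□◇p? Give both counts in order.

1 and 0

For □□◇q:
w0: successors {w0, w2, w6, w7}; □◇q there: w0:F, w2:F, w6:T, w7:T. ✗
w1: successors {w2, w3}; □◇q there: w2:F, w3:T. ✗
w2: successors {w2, w7}; □◇q there: w2:F, w7:T. ✗
w3: successors {w0}; □◇q there: w0:F. ✗
w4: successors {w2}; □◇q there: w2:F. ✗
w5: successors {w0}; □◇q there: w0:F. ✗
w6: successors {w2}; □◇q there: w2:F. ✗
w7: successors {w5}; □◇q there: w5:T. ✓
— 1 world.
For □□◇p:
w0: successors {w0, w2, w6, w7}; □◇p there: w0:F, w2:F, w6:F, w7:F. ✗
w1: successors {w2, w3}; □◇p there: w2:F, w3:F. ✗
w2: successors {w2, w7}; □◇p there: w2:F, w7:F. ✗
w3: successors {w0}; □◇p there: w0:F. ✗
w4: successors {w2}; □◇p there: w2:F. ✗
w5: successors {w0}; □◇p there: w0:F. ✗
w6: successors {w2}; □◇p there: w2:F. ✗
w7: successors {w5}; □◇p there: w5:F. ✗
— 0 worlds.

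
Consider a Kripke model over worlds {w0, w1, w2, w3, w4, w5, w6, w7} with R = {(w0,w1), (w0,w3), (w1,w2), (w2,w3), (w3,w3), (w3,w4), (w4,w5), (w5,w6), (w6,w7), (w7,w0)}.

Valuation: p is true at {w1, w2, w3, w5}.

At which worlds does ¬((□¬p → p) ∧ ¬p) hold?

w0: (□¬p → p) ∧ ¬p is T. ✗
w1: (□¬p → p) ∧ ¬p is F. ✓
w2: (□¬p → p) ∧ ¬p is F. ✓
w3: (□¬p → p) ∧ ¬p is F. ✓
w4: (□¬p → p) ∧ ¬p is T. ✗
w5: (□¬p → p) ∧ ¬p is F. ✓
w6: (□¬p → p) ∧ ¬p is F. ✓
w7: (□¬p → p) ∧ ¬p is F. ✓

{w1, w2, w3, w5, w6, w7}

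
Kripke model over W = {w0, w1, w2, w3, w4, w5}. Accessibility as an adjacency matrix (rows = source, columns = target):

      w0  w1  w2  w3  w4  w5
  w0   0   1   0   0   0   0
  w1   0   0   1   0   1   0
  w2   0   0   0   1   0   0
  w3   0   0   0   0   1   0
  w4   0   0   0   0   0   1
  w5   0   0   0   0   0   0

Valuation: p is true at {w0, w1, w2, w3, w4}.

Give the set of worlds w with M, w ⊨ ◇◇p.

{w0, w1, w2}

w0: successors {w1}; ◇p there: w1:T. ✓
w1: successors {w2, w4}; ◇p there: w2:T, w4:F. ✓
w2: successors {w3}; ◇p there: w3:T. ✓
w3: successors {w4}; ◇p there: w4:F. ✗
w4: successors {w5}; ◇p there: w5:F. ✗
w5: no successors, so ◇◇p fails. ✗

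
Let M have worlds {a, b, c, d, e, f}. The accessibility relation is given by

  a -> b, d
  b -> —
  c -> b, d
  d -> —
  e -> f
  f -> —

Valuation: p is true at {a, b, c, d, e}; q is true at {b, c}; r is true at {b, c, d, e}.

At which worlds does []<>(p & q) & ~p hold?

a: []<>(p & q) is F, ~p is F. ✗
b: []<>(p & q) is T, ~p is F. ✗
c: []<>(p & q) is F, ~p is F. ✗
d: []<>(p & q) is T, ~p is F. ✗
e: []<>(p & q) is F, ~p is F. ✗
f: []<>(p & q) is T, ~p is T. ✓

{f}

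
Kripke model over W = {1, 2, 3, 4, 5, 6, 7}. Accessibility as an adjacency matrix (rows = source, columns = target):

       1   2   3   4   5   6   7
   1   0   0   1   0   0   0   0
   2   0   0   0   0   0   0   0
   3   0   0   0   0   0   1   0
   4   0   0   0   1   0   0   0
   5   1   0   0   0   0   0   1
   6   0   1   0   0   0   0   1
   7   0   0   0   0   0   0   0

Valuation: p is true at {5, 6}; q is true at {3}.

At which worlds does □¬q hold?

1: successors {3}; ¬q there: 3:F. ✗
2: no successors, so □¬q holds vacuously. ✓
3: successors {6}; ¬q there: 6:T. ✓
4: successors {4}; ¬q there: 4:T. ✓
5: successors {1, 7}; ¬q there: 1:T, 7:T. ✓
6: successors {2, 7}; ¬q there: 2:T, 7:T. ✓
7: no successors, so □¬q holds vacuously. ✓

{2, 3, 4, 5, 6, 7}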